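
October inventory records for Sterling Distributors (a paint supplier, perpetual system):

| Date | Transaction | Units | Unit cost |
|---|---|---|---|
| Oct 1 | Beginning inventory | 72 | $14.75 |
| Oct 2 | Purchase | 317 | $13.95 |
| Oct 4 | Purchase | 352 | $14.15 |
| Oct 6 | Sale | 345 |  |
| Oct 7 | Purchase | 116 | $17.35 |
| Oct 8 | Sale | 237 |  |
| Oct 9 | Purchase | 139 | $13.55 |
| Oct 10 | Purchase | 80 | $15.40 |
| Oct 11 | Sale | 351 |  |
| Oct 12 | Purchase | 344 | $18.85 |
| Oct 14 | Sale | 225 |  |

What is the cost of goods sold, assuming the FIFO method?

COGS = $17,138.70

Oct 6, 345 sold [FIFO — oldest first]: 72 @ $14.75 + 273 @ $13.95 = $4,870.35
Oct 8, 237 sold [FIFO — oldest first]: 44 @ $13.95 + 193 @ $14.15 = $3,344.75
Oct 11, 351 sold [FIFO — oldest first]: 159 @ $14.15 + 116 @ $17.35 + 76 @ $13.55 = $5,292.25
Oct 14, 225 sold [FIFO — oldest first]: 63 @ $13.55 + 80 @ $15.40 + 82 @ $18.85 = $3,631.35
Total COGS = $4,870.35 + $3,344.75 + $5,292.25 + $3,631.35 = $17,138.70
Ending inventory: 262 @ $18.85 = $4,938.70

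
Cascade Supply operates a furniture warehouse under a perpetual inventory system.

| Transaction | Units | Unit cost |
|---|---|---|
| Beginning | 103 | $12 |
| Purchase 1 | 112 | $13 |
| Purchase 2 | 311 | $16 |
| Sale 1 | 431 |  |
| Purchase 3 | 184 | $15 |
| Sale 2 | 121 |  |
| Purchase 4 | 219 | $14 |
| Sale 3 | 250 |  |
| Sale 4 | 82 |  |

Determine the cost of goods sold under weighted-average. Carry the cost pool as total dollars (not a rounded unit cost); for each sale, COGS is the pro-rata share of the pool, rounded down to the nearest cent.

After Beginning: 103 on hand, pool $1,236.00 (≈ $12.0000 each)
After Purchase 1: 215 on hand, pool $2,692.00 (≈ $12.5209 each)
After Purchase 2: 526 on hand, pool $7,668.00 (≈ $14.5779 each)
Sale 1, sell 431: 431/526 × $7,668.00 → $6,283.09
After Purchase 3: 279 on hand, pool $4,144.91 (≈ $14.8563 each)
Sale 2, sell 121: 121/279 × $4,144.91 → $1,797.61
After Purchase 4: 377 on hand, pool $5,413.30 (≈ $14.3589 each)
Sale 3, sell 250: 250/377 × $5,413.30 → $3,589.72
Sale 4, sell 82: 82/127 × $1,823.58 → $1,177.42
Total COGS = $6,283.09 + $1,797.61 + $3,589.72 + $1,177.42 = $12,847.84
Ending inventory (cost pool remaining) = $646.16
Check: goods available $13,494.00 = COGS $12,847.84 + ending $646.16

COGS = $12,847.84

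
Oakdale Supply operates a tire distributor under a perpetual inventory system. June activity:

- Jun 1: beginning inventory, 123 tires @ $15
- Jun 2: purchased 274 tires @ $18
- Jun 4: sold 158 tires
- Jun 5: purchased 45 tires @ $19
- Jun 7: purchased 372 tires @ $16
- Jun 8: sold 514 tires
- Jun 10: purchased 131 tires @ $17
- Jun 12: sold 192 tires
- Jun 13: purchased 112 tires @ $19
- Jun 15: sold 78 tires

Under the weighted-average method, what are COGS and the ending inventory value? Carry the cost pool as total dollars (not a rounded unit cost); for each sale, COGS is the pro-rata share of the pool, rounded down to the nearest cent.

COGS = $15,860.66; ending inventory = $2,078.34

After Jun 1: 123 on hand, pool $1,845.00 (≈ $15.0000 each)
After Jun 2: 397 on hand, pool $6,777.00 (≈ $17.0705 each)
Jun 4, sell 158: 158/397 × $6,777.00 → $2,697.14
After Jun 5: 284 on hand, pool $4,934.86 (≈ $17.3763 each)
After Jun 7: 656 on hand, pool $10,886.86 (≈ $16.5958 each)
Jun 8, sell 514: 514/656 × $10,886.86 → $8,530.25
After Jun 10: 273 on hand, pool $4,583.61 (≈ $16.7898 each)
Jun 12, sell 192: 192/273 × $4,583.61 → $3,223.63
After Jun 13: 193 on hand, pool $3,487.98 (≈ $18.0724 each)
Jun 15, sell 78: 78/193 × $3,487.98 → $1,409.64
Total COGS = $2,697.14 + $8,530.25 + $3,223.63 + $1,409.64 = $15,860.66
Ending inventory (cost pool remaining) = $2,078.34
Check: goods available $17,939.00 = COGS $15,860.66 + ending $2,078.34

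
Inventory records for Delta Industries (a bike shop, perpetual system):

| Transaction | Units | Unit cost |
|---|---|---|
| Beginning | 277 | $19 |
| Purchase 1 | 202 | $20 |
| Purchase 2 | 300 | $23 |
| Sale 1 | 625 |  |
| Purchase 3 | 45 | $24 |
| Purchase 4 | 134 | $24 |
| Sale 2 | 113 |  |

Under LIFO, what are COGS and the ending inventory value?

COGS = $15,989; ending inventory = $4,510

Sale 1 (625) [LIFO — newest first]: 300 @ $23 + 202 @ $20 + 123 @ $19 = $13,277
Sale 2 (113) [LIFO — newest first]: 113 @ $24 = $2,712
Total COGS = $13,277 + $2,712 = $15,989
Ending inventory: 154 @ $19 + 45 @ $24 + 21 @ $24 = $4,510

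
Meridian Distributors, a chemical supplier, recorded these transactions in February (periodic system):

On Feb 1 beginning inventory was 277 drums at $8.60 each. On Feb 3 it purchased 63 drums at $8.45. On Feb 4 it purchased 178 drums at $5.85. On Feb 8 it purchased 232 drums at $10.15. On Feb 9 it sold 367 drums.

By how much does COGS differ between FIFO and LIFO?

FIFO COGS: 277 @ $8.60 + 63 @ $8.45 + 27 @ $5.85 = $3,072.50
LIFO COGS: 232 @ $10.15 + 135 @ $5.85 = $3,144.55
Difference = |$3,072.50 − $3,144.55| = $72.05

$72.05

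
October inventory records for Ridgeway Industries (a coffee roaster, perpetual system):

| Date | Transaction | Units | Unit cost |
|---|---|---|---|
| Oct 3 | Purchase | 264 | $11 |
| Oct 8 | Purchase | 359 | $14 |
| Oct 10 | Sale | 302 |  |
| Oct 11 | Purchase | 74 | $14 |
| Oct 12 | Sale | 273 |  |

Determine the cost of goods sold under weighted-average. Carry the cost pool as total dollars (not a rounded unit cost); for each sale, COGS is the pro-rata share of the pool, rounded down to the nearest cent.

COGS = $7,384.03

After Oct 3: 264 on hand, pool $2,904.00 (≈ $11.0000 each)
After Oct 8: 623 on hand, pool $7,930.00 (≈ $12.7287 each)
Oct 10, sell 302: 302/623 × $7,930.00 → $3,844.07
After Oct 11: 395 on hand, pool $5,121.93 (≈ $12.9669 each)
Oct 12, sell 273: 273/395 × $5,121.93 → $3,539.96
Total COGS = $3,844.07 + $3,539.96 = $7,384.03
Ending inventory (cost pool remaining) = $1,581.97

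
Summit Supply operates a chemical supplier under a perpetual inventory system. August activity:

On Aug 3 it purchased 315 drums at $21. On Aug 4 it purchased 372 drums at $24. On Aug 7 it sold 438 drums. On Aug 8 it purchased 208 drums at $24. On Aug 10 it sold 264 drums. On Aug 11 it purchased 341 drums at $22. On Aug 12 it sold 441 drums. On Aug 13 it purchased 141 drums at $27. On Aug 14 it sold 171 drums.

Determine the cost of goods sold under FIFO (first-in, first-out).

COGS = $30,143

Aug 7, 438 sold [FIFO — oldest first]: 315 @ $21 + 123 @ $24 = $9,567
Aug 10, 264 sold [FIFO — oldest first]: 249 @ $24 + 15 @ $24 = $6,336
Aug 12, 441 sold [FIFO — oldest first]: 193 @ $24 + 248 @ $22 = $10,088
Aug 14, 171 sold [FIFO — oldest first]: 93 @ $22 + 78 @ $27 = $4,152
Total COGS = $9,567 + $6,336 + $10,088 + $4,152 = $30,143
Ending inventory: 63 @ $27 = $1,701
Check: goods available $31,844 = COGS $30,143 + ending $1,701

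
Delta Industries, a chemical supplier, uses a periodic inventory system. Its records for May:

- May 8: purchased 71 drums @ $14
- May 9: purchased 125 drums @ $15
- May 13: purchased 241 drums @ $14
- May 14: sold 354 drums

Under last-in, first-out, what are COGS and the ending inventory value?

May 14, 354 sold [LIFO — newest first]: 241 @ $14 + 113 @ $15 = $5,069
Ending inventory: 71 @ $14 + 12 @ $15 = $1,174

COGS = $5,069; ending inventory = $1,174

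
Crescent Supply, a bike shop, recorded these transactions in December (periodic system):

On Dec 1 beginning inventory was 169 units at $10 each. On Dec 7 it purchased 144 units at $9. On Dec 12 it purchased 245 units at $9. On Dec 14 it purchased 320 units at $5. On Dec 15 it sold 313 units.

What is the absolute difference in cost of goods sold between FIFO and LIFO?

$1,421

FIFO COGS: 169 @ $10 + 144 @ $9 = $2,986
LIFO COGS: 313 @ $5 = $1,565
Difference = |$2,986 − $1,565| = $1,421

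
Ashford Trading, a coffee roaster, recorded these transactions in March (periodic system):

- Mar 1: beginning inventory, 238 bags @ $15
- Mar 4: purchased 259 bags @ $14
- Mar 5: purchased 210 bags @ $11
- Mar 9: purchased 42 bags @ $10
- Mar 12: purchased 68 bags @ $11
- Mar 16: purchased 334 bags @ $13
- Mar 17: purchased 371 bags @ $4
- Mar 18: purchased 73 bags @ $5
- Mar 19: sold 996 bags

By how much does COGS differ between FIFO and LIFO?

$4,454

FIFO COGS: 238 @ $15 + 259 @ $14 + 210 @ $11 + 42 @ $10 + 68 @ $11 + 179 @ $13 = $13,001
LIFO COGS: 73 @ $5 + 371 @ $4 + 334 @ $13 + 68 @ $11 + 42 @ $10 + 108 @ $11 = $8,547
Difference = |$13,001 − $8,547| = $4,454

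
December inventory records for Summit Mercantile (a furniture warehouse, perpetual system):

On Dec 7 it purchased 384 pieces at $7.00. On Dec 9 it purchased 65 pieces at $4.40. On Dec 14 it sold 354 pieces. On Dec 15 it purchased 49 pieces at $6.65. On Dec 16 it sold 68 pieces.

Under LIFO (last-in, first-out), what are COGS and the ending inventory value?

Dec 14, 354 sold [LIFO — newest first]: 65 @ $4.40 + 289 @ $7.00 = $2,309.00
Dec 16, 68 sold [LIFO — newest first]: 49 @ $6.65 + 19 @ $7.00 = $458.85
Total COGS = $2,309.00 + $458.85 = $2,767.85
Ending inventory: 76 @ $7.00 = $532.00
Check: goods available $3,299.85 = COGS $2,767.85 + ending $532.00

COGS = $2,767.85; ending inventory = $532.00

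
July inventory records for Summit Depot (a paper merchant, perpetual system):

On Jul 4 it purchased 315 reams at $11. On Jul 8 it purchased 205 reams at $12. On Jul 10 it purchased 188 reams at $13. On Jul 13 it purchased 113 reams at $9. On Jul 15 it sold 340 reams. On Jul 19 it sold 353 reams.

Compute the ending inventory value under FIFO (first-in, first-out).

Jul 15, 340 sold [FIFO — oldest first]: 315 @ $11 + 25 @ $12 = $3,765
Jul 19, 353 sold [FIFO — oldest first]: 180 @ $12 + 173 @ $13 = $4,409
Total COGS = $3,765 + $4,409 = $8,174
Ending inventory: 15 @ $13 + 113 @ $9 = $1,212
Check: goods available $9,386 = COGS $8,174 + ending $1,212

Ending inventory = $1,212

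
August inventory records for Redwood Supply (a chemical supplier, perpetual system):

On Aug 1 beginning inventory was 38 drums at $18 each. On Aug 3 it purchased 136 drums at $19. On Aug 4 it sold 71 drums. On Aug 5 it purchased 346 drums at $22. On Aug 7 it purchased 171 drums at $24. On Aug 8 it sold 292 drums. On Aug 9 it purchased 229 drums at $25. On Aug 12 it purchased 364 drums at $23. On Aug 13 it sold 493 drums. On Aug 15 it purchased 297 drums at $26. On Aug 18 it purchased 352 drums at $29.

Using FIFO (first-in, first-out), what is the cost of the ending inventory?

Aug 4, 71 sold [FIFO — oldest first]: 38 @ $18 + 33 @ $19 = $1,311
Aug 8, 292 sold [FIFO — oldest first]: 103 @ $19 + 189 @ $22 = $6,115
Aug 13, 493 sold [FIFO — oldest first]: 157 @ $22 + 171 @ $24 + 165 @ $25 = $11,683
Total COGS = $1,311 + $6,115 + $11,683 = $19,109
Ending inventory: 64 @ $25 + 364 @ $23 + 297 @ $26 + 352 @ $29 = $27,902
Check: goods available $47,011 = COGS $19,109 + ending $27,902

Ending inventory = $27,902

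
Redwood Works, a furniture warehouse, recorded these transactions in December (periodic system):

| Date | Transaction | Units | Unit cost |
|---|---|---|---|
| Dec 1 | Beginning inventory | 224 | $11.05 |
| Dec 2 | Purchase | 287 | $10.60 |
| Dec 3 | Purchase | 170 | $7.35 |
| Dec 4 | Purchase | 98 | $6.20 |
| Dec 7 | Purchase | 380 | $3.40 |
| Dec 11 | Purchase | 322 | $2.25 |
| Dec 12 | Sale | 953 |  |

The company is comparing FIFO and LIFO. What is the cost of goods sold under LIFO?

COGS = $3,748.65

FIFO COGS: 224 @ $11.05 + 287 @ $10.60 + 170 @ $7.35 + 98 @ $6.20 + 174 @ $3.40 = $7,966.10
LIFO COGS: 322 @ $2.25 + 380 @ $3.40 + 98 @ $6.20 + 153 @ $7.35 = $3,748.65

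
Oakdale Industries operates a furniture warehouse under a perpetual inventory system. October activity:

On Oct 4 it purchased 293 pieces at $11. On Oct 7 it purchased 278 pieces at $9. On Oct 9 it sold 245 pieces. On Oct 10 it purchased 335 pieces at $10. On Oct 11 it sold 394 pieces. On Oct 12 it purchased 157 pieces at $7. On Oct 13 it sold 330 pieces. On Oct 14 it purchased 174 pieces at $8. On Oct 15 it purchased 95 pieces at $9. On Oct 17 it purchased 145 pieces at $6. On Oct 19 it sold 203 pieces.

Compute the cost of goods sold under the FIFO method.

Oct 9, 245 sold [FIFO — oldest first]: 245 @ $11 = $2,695
Oct 11, 394 sold [FIFO — oldest first]: 48 @ $11 + 278 @ $9 + 68 @ $10 = $3,710
Oct 13, 330 sold [FIFO — oldest first]: 267 @ $10 + 63 @ $7 = $3,111
Oct 19, 203 sold [FIFO — oldest first]: 94 @ $7 + 109 @ $8 = $1,530
Total COGS = $2,695 + $3,710 + $3,111 + $1,530 = $11,046
Ending inventory: 65 @ $8 + 95 @ $9 + 145 @ $6 = $2,245

COGS = $11,046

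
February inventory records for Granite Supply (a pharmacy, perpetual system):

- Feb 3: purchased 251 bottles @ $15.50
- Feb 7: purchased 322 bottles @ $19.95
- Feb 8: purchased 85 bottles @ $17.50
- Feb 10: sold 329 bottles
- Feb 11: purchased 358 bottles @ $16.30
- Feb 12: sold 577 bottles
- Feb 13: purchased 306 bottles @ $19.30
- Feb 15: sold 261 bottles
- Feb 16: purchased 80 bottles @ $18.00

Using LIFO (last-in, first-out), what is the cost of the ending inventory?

Ending inventory = $4,013.50

Feb 10, 329 sold [LIFO — newest first]: 85 @ $17.50 + 244 @ $19.95 = $6,355.30
Feb 12, 577 sold [LIFO — newest first]: 358 @ $16.30 + 78 @ $19.95 + 141 @ $15.50 = $9,577.00
Feb 15, 261 sold [LIFO — newest first]: 261 @ $19.30 = $5,037.30
Total COGS = $6,355.30 + $9,577.00 + $5,037.30 = $20,969.60
Ending inventory: 110 @ $15.50 + 45 @ $19.30 + 80 @ $18.00 = $4,013.50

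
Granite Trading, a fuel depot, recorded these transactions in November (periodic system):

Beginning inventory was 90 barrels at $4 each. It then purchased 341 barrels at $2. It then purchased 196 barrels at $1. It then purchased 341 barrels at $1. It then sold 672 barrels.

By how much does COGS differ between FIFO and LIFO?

$476

FIFO COGS: 90 @ $4 + 341 @ $2 + 196 @ $1 + 45 @ $1 = $1,283
LIFO COGS: 341 @ $1 + 196 @ $1 + 135 @ $2 = $807
Difference = |$1,283 − $807| = $476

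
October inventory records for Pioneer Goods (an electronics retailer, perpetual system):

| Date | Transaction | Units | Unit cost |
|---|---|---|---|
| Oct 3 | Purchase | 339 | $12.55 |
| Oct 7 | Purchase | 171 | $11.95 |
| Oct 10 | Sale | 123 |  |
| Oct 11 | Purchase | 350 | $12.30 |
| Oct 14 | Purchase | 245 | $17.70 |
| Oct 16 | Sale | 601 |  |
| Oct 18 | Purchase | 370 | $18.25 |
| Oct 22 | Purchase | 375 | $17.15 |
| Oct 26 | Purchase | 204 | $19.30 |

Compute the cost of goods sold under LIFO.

Oct 10, 123 sold [LIFO — newest first]: 123 @ $11.95 = $1,469.85
Oct 16, 601 sold [LIFO — newest first]: 245 @ $17.70 + 350 @ $12.30 + 6 @ $11.95 = $8,713.20
Total COGS = $1,469.85 + $8,713.20 = $10,183.05
Ending inventory: 339 @ $12.55 + 42 @ $11.95 + 370 @ $18.25 + 375 @ $17.15 + 204 @ $19.30 = $21,877.30
Check: goods available $32,060.35 = COGS $10,183.05 + ending $21,877.30

COGS = $10,183.05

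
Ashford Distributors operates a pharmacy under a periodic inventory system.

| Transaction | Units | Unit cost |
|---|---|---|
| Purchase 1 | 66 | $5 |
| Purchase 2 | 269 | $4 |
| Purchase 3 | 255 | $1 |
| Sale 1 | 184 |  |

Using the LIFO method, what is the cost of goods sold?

Sale 1 (184) [LIFO — newest first]: 184 @ $1 = $184
Ending inventory: 66 @ $5 + 269 @ $4 + 71 @ $1 = $1,477
Check: goods available $1,661 = COGS $184 + ending $1,477

COGS = $184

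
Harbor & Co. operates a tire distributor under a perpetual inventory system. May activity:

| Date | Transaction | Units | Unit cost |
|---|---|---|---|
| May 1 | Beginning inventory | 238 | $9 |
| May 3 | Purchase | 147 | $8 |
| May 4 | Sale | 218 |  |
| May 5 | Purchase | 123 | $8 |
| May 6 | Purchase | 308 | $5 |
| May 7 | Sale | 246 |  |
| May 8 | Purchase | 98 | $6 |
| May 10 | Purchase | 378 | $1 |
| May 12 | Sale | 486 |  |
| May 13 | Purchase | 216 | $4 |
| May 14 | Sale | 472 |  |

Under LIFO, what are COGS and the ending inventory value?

May 4, 218 sold [LIFO — newest first]: 147 @ $8 + 71 @ $9 = $1,815
May 7, 246 sold [LIFO — newest first]: 246 @ $5 = $1,230
May 12, 486 sold [LIFO — newest first]: 378 @ $1 + 98 @ $6 + 10 @ $5 = $1,016
May 14, 472 sold [LIFO — newest first]: 216 @ $4 + 52 @ $5 + 123 @ $8 + 81 @ $9 = $2,837
Total COGS = $1,815 + $1,230 + $1,016 + $2,837 = $6,898
Ending inventory: 86 @ $9 = $774

COGS = $6,898; ending inventory = $774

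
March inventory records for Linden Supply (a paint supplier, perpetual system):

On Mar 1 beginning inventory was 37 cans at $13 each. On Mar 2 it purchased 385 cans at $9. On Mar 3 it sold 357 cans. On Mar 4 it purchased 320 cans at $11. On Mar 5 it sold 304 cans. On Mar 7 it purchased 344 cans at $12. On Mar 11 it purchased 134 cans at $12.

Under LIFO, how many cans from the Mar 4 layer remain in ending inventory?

Mar 3, 357 sold [LIFO — newest first]: 357 @ $9 = $3,213
Mar 5, 304 sold [LIFO — newest first]: 304 @ $11 = $3,344
Total COGS = $3,213 + $3,344 = $6,557
Ending inventory: 37 @ $13 + 28 @ $9 + 16 @ $11 + 344 @ $12 + 134 @ $12 = $6,645
Check: goods available $13,202 = COGS $6,557 + ending $6,645

16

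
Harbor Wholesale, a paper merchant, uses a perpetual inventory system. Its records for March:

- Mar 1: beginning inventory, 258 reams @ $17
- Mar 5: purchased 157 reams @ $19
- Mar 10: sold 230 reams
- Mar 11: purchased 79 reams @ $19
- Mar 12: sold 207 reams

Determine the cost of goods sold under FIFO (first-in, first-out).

COGS = $7,787

Mar 10, 230 sold [FIFO — oldest first]: 230 @ $17 = $3,910
Mar 12, 207 sold [FIFO — oldest first]: 28 @ $17 + 157 @ $19 + 22 @ $19 = $3,877
Total COGS = $3,910 + $3,877 = $7,787
Ending inventory: 57 @ $19 = $1,083
Check: goods available $8,870 = COGS $7,787 + ending $1,083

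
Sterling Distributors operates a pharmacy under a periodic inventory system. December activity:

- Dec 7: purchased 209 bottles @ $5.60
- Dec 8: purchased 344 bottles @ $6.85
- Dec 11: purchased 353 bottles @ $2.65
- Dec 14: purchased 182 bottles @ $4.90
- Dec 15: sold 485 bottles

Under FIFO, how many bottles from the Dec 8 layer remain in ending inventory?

Dec 15, 485 sold [FIFO — oldest first]: 209 @ $5.60 + 276 @ $6.85 = $3,061.00
Ending inventory: 68 @ $6.85 + 353 @ $2.65 + 182 @ $4.90 = $2,293.05
Check: goods available $5,354.05 = COGS $3,061.00 + ending $2,293.05

68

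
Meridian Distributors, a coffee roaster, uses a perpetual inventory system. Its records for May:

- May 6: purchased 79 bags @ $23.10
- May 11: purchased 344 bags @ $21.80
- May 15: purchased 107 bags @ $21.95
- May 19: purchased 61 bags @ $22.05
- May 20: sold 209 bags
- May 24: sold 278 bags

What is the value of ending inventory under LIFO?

May 20, 209 sold [LIFO — newest first]: 61 @ $22.05 + 107 @ $21.95 + 41 @ $21.80 = $4,587.50
May 24, 278 sold [LIFO — newest first]: 278 @ $21.80 = $6,060.40
Total COGS = $4,587.50 + $6,060.40 = $10,647.90
Ending inventory: 79 @ $23.10 + 25 @ $21.80 = $2,369.90
Check: goods available $13,017.80 = COGS $10,647.90 + ending $2,369.90

Ending inventory = $2,369.90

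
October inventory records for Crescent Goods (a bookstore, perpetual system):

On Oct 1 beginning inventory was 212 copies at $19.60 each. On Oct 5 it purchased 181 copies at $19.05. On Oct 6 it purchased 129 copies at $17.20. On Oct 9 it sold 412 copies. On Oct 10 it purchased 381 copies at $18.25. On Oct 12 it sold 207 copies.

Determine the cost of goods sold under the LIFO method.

Oct 9, 412 sold [LIFO — newest first]: 129 @ $17.20 + 181 @ $19.05 + 102 @ $19.60 = $7,666.05
Oct 12, 207 sold [LIFO — newest first]: 207 @ $18.25 = $3,777.75
Total COGS = $7,666.05 + $3,777.75 = $11,443.80
Ending inventory: 110 @ $19.60 + 174 @ $18.25 = $5,331.50

COGS = $11,443.80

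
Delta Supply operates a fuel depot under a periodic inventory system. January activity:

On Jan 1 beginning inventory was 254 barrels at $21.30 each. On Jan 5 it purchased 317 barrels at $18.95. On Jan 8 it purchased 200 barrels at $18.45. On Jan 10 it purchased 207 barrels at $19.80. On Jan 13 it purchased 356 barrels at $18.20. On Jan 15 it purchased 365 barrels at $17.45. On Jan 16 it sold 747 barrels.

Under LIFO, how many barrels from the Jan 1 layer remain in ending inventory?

254

Jan 16, 747 sold [LIFO — newest first]: 365 @ $17.45 + 356 @ $18.20 + 26 @ $19.80 = $13,363.25
Ending inventory: 254 @ $21.30 + 317 @ $18.95 + 200 @ $18.45 + 181 @ $19.80 = $18,691.15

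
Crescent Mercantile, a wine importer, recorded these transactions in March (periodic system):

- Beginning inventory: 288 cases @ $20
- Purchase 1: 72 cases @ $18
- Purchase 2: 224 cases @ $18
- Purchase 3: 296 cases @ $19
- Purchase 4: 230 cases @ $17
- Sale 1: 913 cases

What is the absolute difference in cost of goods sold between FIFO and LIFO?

$591

FIFO COGS: 288 @ $20 + 72 @ $18 + 224 @ $18 + 296 @ $19 + 33 @ $17 = $17,273
LIFO COGS: 230 @ $17 + 296 @ $19 + 224 @ $18 + 72 @ $18 + 91 @ $20 = $16,682
Difference = |$17,273 − $16,682| = $591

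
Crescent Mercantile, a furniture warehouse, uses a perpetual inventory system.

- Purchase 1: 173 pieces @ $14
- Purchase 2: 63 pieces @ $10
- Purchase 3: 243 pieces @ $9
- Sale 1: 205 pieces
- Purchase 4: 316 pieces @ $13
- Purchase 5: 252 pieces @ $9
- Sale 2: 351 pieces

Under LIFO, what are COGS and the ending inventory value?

COGS = $5,400; ending inventory = $6,215

Sale 1 (205) [LIFO — newest first]: 205 @ $9 = $1,845
Sale 2 (351) [LIFO — newest first]: 252 @ $9 + 99 @ $13 = $3,555
Total COGS = $1,845 + $3,555 = $5,400
Ending inventory: 173 @ $14 + 63 @ $10 + 38 @ $9 + 217 @ $13 = $6,215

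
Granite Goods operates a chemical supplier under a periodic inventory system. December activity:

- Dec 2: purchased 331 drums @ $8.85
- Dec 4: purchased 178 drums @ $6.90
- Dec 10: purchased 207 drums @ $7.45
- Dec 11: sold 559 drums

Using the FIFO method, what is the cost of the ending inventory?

Ending inventory = $1,169.65

Dec 11, 559 sold [FIFO — oldest first]: 331 @ $8.85 + 178 @ $6.90 + 50 @ $7.45 = $4,530.05
Ending inventory: 157 @ $7.45 = $1,169.65
Check: goods available $5,699.70 = COGS $4,530.05 + ending $1,169.65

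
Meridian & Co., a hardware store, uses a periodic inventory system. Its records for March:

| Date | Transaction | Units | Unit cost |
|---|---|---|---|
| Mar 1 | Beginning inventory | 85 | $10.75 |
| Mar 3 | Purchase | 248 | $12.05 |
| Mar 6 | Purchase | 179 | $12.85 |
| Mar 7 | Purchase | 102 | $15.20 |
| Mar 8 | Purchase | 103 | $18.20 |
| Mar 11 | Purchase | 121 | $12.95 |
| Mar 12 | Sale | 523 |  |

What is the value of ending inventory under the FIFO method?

Ending inventory = $4,824.75

Mar 12, 523 sold [FIFO — oldest first]: 85 @ $10.75 + 248 @ $12.05 + 179 @ $12.85 + 11 @ $15.20 = $6,369.50
Ending inventory: 91 @ $15.20 + 103 @ $18.20 + 121 @ $12.95 = $4,824.75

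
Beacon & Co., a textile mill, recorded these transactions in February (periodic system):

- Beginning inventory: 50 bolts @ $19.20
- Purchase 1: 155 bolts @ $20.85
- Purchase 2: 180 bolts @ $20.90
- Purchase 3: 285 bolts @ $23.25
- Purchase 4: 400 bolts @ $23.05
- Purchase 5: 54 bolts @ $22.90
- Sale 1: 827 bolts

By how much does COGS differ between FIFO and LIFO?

$723.20

FIFO COGS: 50 @ $19.20 + 155 @ $20.85 + 180 @ $20.90 + 285 @ $23.25 + 157 @ $23.05 = $18,198.85
LIFO COGS: 54 @ $22.90 + 400 @ $23.05 + 285 @ $23.25 + 88 @ $20.90 = $18,922.05
Difference = |$18,198.85 − $18,922.05| = $723.20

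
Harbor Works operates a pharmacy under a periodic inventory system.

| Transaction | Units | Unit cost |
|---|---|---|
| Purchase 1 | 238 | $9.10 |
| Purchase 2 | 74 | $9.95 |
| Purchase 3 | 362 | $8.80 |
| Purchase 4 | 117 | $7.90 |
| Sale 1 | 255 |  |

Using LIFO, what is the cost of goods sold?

Sale 1 (255) [LIFO — newest first]: 117 @ $7.90 + 138 @ $8.80 = $2,138.70
Ending inventory: 238 @ $9.10 + 74 @ $9.95 + 224 @ $8.80 = $4,873.30
Check: goods available $7,012.00 = COGS $2,138.70 + ending $4,873.30

COGS = $2,138.70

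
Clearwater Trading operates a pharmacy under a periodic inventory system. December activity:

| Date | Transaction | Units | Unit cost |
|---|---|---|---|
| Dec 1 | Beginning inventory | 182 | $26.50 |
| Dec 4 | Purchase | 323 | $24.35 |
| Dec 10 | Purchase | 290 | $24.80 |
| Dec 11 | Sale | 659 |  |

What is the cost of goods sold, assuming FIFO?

COGS = $16,507.25

Dec 11, 659 sold [FIFO — oldest first]: 182 @ $26.50 + 323 @ $24.35 + 154 @ $24.80 = $16,507.25
Ending inventory: 136 @ $24.80 = $3,372.80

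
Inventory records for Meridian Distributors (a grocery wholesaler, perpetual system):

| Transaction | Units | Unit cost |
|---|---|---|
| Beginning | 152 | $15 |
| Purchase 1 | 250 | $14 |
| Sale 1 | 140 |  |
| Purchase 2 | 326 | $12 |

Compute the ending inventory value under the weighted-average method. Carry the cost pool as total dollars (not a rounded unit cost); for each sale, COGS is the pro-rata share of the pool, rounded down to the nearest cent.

Ending inventory = $7,679.07

After Beginning: 152 on hand, pool $2,280.00 (≈ $15.0000 each)
After Purchase 1: 402 on hand, pool $5,780.00 (≈ $14.3781 each)
Sale 1, sell 140: 140/402 × $5,780.00 → $2,012.93
After Purchase 2: 588 on hand, pool $7,679.07 (≈ $13.0596 each)
Ending inventory (cost pool remaining) = $7,679.07
Check: goods available $9,692.00 = COGS $2,012.93 + ending $7,679.07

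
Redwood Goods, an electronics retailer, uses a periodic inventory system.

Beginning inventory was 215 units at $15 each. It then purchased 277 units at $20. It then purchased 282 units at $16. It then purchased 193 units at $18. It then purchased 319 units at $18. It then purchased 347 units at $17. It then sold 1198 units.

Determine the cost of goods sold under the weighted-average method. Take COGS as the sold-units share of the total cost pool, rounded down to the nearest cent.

Sale 1, sell 1198: 1198/1633 × $28,392.00 → $20,828.91
Ending inventory (cost pool remaining) = $7,563.09
Check: goods available $28,392.00 = COGS $20,828.91 + ending $7,563.09

COGS = $20,828.91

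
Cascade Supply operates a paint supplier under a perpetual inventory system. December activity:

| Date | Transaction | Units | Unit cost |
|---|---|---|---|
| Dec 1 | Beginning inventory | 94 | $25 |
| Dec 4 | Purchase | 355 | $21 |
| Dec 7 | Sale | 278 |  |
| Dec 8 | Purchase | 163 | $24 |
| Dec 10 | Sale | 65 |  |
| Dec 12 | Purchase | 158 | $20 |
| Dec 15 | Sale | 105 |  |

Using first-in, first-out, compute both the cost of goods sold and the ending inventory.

Dec 7, 278 sold [FIFO — oldest first]: 94 @ $25 + 184 @ $21 = $6,214
Dec 10, 65 sold [FIFO — oldest first]: 65 @ $21 = $1,365
Dec 15, 105 sold [FIFO — oldest first]: 105 @ $21 = $2,205
Total COGS = $6,214 + $1,365 + $2,205 = $9,784
Ending inventory: 1 @ $21 + 163 @ $24 + 158 @ $20 = $7,093
Check: goods available $16,877 = COGS $9,784 + ending $7,093

COGS = $9,784; ending inventory = $7,093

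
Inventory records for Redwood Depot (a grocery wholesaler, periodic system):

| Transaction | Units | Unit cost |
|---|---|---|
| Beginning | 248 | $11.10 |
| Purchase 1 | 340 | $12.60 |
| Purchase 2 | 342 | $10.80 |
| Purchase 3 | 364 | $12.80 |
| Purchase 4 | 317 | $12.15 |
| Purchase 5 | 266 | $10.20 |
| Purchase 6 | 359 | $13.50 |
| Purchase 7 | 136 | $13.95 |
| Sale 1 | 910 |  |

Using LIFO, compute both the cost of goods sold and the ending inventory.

Sale 1 (910) [LIFO — newest first]: 136 @ $13.95 + 359 @ $13.50 + 266 @ $10.20 + 149 @ $12.15 = $11,267.25
Ending inventory: 248 @ $11.10 + 340 @ $12.60 + 342 @ $10.80 + 364 @ $12.80 + 168 @ $12.15 = $17,430.80

COGS = $11,267.25; ending inventory = $17,430.80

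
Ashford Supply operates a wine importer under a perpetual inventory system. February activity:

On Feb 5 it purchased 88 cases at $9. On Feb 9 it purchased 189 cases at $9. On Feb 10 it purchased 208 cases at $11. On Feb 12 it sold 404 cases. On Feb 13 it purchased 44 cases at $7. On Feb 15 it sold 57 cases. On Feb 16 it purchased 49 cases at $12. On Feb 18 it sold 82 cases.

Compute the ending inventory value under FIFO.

Feb 12, 404 sold [FIFO — oldest first]: 88 @ $9 + 189 @ $9 + 127 @ $11 = $3,890
Feb 15, 57 sold [FIFO — oldest first]: 57 @ $11 = $627
Feb 18, 82 sold [FIFO — oldest first]: 24 @ $11 + 44 @ $7 + 14 @ $12 = $740
Total COGS = $3,890 + $627 + $740 = $5,257
Ending inventory: 35 @ $12 = $420

Ending inventory = $420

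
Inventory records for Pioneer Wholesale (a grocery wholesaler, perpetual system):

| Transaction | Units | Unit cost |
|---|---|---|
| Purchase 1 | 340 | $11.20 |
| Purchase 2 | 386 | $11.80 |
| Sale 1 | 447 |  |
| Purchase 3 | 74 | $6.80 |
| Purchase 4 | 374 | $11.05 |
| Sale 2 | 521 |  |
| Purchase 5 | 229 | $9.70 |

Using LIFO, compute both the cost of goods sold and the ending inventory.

Sale 1 (447) [LIFO — newest first]: 386 @ $11.80 + 61 @ $11.20 = $5,238.00
Sale 2 (521) [LIFO — newest first]: 374 @ $11.05 + 74 @ $6.80 + 73 @ $11.20 = $5,453.50
Total COGS = $5,238.00 + $5,453.50 = $10,691.50
Ending inventory: 206 @ $11.20 + 229 @ $9.70 = $4,528.50

COGS = $10,691.50; ending inventory = $4,528.50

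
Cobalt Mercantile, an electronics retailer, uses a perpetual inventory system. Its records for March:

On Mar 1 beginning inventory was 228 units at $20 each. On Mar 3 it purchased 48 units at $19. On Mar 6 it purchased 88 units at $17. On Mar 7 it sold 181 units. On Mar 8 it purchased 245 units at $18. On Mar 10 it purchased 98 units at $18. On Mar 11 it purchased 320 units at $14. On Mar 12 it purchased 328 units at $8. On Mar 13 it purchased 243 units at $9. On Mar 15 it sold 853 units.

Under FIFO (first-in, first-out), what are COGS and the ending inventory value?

COGS = $17,678; ending inventory = $4,755

Mar 7, 181 sold [FIFO — oldest first]: 181 @ $20 = $3,620
Mar 15, 853 sold [FIFO — oldest first]: 47 @ $20 + 48 @ $19 + 88 @ $17 + 245 @ $18 + 98 @ $18 + 320 @ $14 + 7 @ $8 = $14,058
Total COGS = $3,620 + $14,058 = $17,678
Ending inventory: 321 @ $8 + 243 @ $9 = $4,755
Check: goods available $22,433 = COGS $17,678 + ending $4,755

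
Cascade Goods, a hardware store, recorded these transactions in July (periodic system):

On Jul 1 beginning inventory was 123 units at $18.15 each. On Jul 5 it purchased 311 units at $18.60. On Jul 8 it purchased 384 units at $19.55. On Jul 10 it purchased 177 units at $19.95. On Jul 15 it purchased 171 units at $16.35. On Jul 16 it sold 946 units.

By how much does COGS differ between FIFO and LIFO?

FIFO COGS: 123 @ $18.15 + 311 @ $18.60 + 384 @ $19.55 + 128 @ $19.95 = $18,077.85
LIFO COGS: 171 @ $16.35 + 177 @ $19.95 + 384 @ $19.55 + 214 @ $18.60 = $17,814.60
Difference = |$18,077.85 − $17,814.60| = $263.25

$263.25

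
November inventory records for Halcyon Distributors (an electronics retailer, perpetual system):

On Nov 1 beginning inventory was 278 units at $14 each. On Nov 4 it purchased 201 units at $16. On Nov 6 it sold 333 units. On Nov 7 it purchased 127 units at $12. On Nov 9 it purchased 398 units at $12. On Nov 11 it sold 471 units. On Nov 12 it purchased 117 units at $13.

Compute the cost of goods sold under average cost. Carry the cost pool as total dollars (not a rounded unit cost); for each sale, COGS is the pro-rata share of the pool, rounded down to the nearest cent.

COGS = $10,884.44

After Nov 1: 278 on hand, pool $3,892.00 (≈ $14.0000 each)
After Nov 4: 479 on hand, pool $7,108.00 (≈ $14.8392 each)
Nov 6, sell 333: 333/479 × $7,108.00 → $4,941.46
After Nov 7: 273 on hand, pool $3,690.54 (≈ $13.5185 each)
After Nov 9: 671 on hand, pool $8,466.54 (≈ $12.6178 each)
Nov 11, sell 471: 471/671 × $8,466.54 → $5,942.98
After Nov 12: 317 on hand, pool $4,044.56 (≈ $12.7589 each)
Total COGS = $4,941.46 + $5,942.98 = $10,884.44
Ending inventory (cost pool remaining) = $4,044.56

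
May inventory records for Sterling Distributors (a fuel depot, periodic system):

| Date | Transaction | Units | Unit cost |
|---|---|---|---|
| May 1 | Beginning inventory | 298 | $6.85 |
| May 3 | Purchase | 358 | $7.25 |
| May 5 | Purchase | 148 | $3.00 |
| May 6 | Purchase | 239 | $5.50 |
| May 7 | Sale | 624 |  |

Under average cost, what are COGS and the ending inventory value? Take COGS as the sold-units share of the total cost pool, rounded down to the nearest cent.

May 7, sell 624: 624/1043 × $6,395.30 → $3,826.14
Ending inventory (cost pool remaining) = $2,569.16

COGS = $3,826.14; ending inventory = $2,569.16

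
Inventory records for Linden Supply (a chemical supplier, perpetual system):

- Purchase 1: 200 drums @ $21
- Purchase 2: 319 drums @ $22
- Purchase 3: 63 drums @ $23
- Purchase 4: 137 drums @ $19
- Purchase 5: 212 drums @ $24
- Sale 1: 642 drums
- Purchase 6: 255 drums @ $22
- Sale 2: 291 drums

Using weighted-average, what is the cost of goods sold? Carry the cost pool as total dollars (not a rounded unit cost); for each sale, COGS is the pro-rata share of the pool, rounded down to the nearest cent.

COGS = $20,419.90

After Purchase 1: 200 on hand, pool $4,200.00 (≈ $21.0000 each)
After Purchase 2: 519 on hand, pool $11,218.00 (≈ $21.6146 each)
After Purchase 3: 582 on hand, pool $12,667.00 (≈ $21.7646 each)
After Purchase 4: 719 on hand, pool $15,270.00 (≈ $21.2378 each)
After Purchase 5: 931 on hand, pool $20,358.00 (≈ $21.8668 each)
Sale 1, sell 642: 642/931 × $20,358.00 → $14,038.49
After Purchase 6: 544 on hand, pool $11,929.51 (≈ $21.9292 each)
Sale 2, sell 291: 291/544 × $11,929.51 → $6,381.41
Total COGS = $14,038.49 + $6,381.41 = $20,419.90
Ending inventory (cost pool remaining) = $5,548.10
Check: goods available $25,968.00 = COGS $20,419.90 + ending $5,548.10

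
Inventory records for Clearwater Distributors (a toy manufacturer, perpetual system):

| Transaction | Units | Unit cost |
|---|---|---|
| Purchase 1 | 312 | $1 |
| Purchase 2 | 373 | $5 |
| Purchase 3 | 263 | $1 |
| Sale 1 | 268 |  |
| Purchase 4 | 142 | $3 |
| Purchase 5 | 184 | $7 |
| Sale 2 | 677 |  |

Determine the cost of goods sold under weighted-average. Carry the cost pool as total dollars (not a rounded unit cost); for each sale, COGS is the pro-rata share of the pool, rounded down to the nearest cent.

COGS = $3,021.06

After Purchase 1: 312 on hand, pool $312.00 (≈ $1.0000 each)
After Purchase 2: 685 on hand, pool $2,177.00 (≈ $3.1781 each)
After Purchase 3: 948 on hand, pool $2,440.00 (≈ $2.5738 each)
Sale 1, sell 268: 268/948 × $2,440.00 → $689.78
After Purchase 4: 822 on hand, pool $2,176.22 (≈ $2.6475 each)
After Purchase 5: 1006 on hand, pool $3,464.22 (≈ $3.4436 each)
Sale 2, sell 677: 677/1006 × $3,464.22 → $2,331.28
Total COGS = $689.78 + $2,331.28 = $3,021.06
Ending inventory (cost pool remaining) = $1,132.94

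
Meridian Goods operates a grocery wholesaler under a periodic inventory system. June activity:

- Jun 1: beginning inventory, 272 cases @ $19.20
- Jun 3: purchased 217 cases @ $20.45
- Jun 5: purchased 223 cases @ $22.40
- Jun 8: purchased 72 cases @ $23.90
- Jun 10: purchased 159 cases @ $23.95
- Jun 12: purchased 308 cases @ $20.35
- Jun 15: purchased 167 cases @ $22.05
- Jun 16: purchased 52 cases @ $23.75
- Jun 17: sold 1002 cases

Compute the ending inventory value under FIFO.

Jun 17, 1002 sold [FIFO — oldest first]: 272 @ $19.20 + 217 @ $20.45 + 223 @ $22.40 + 72 @ $23.90 + 159 @ $23.95 + 59 @ $20.35 = $21,384.75
Ending inventory: 249 @ $20.35 + 167 @ $22.05 + 52 @ $23.75 = $9,984.50

Ending inventory = $9,984.50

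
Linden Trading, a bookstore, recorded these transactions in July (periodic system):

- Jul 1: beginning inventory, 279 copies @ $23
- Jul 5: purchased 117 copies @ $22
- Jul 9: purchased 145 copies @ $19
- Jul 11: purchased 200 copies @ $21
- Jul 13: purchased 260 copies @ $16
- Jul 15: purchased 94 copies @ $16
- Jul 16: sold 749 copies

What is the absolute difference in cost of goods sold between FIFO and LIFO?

FIFO COGS: 279 @ $23 + 117 @ $22 + 145 @ $19 + 200 @ $21 + 8 @ $16 = $16,074
LIFO COGS: 94 @ $16 + 260 @ $16 + 200 @ $21 + 145 @ $19 + 50 @ $22 = $13,719
Difference = |$16,074 − $13,719| = $2,355

$2,355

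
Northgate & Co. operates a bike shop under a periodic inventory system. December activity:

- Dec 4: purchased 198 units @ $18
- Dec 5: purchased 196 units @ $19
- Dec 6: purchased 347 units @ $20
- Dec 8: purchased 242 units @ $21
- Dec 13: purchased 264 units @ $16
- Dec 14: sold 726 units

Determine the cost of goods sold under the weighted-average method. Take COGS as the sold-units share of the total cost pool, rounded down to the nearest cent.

COGS = $13,701.43

Dec 14, sell 726: 726/1247 × $23,534.00 → $13,701.43
Ending inventory (cost pool remaining) = $9,832.57
Check: goods available $23,534.00 = COGS $13,701.43 + ending $9,832.57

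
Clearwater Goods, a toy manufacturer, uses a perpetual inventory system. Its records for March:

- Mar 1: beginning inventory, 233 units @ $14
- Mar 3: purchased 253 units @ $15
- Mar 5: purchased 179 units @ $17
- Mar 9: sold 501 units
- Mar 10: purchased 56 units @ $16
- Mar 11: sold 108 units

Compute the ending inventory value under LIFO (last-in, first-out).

Ending inventory = $1,568

Mar 9, 501 sold [LIFO — newest first]: 179 @ $17 + 253 @ $15 + 69 @ $14 = $7,804
Mar 11, 108 sold [LIFO — newest first]: 56 @ $16 + 52 @ $14 = $1,624
Total COGS = $7,804 + $1,624 = $9,428
Ending inventory: 112 @ $14 = $1,568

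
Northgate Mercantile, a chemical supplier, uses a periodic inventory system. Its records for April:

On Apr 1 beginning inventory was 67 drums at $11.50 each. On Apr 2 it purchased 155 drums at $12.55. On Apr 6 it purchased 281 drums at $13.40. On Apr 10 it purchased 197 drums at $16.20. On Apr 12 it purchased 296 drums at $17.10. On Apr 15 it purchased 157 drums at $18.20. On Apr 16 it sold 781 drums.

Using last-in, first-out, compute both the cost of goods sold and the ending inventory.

COGS = $12,865.80; ending inventory = $4,725.75

Apr 16, 781 sold [LIFO — newest first]: 157 @ $18.20 + 296 @ $17.10 + 197 @ $16.20 + 131 @ $13.40 = $12,865.80
Ending inventory: 67 @ $11.50 + 155 @ $12.55 + 150 @ $13.40 = $4,725.75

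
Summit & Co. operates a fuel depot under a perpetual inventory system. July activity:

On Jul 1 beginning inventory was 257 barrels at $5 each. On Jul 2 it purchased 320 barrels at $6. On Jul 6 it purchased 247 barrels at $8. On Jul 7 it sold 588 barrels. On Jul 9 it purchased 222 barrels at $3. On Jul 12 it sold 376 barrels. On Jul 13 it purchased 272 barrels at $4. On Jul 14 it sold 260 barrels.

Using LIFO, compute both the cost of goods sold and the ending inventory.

COGS = $6,477; ending inventory = $458

Jul 7, 588 sold [LIFO — newest first]: 247 @ $8 + 320 @ $6 + 21 @ $5 = $4,001
Jul 12, 376 sold [LIFO — newest first]: 222 @ $3 + 154 @ $5 = $1,436
Jul 14, 260 sold [LIFO — newest first]: 260 @ $4 = $1,040
Total COGS = $4,001 + $1,436 + $1,040 = $6,477
Ending inventory: 82 @ $5 + 12 @ $4 = $458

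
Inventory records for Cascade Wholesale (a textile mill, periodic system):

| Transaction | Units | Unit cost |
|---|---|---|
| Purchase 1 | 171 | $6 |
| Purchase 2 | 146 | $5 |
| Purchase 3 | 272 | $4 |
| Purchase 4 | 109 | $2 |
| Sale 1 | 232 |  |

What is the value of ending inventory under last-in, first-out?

Sale 1 (232) [LIFO — newest first]: 109 @ $2 + 123 @ $4 = $710
Ending inventory: 171 @ $6 + 146 @ $5 + 149 @ $4 = $2,352

Ending inventory = $2,352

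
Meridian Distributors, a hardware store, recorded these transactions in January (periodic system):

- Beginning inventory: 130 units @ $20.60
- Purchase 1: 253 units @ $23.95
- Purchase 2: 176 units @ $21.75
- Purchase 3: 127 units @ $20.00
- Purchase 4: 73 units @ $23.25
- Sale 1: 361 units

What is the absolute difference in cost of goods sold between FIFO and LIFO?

$471.45

FIFO COGS: 130 @ $20.60 + 231 @ $23.95 = $8,210.45
LIFO COGS: 73 @ $23.25 + 127 @ $20.00 + 161 @ $21.75 = $7,739.00
Difference = |$8,210.45 − $7,739.00| = $471.45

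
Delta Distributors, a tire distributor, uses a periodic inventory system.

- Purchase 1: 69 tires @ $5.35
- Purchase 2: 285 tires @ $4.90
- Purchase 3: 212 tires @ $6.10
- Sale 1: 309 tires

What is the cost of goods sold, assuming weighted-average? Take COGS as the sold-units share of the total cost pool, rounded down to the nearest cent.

Sale 1, sell 309: 309/566 × $3,058.85 → $1,669.93
Ending inventory (cost pool remaining) = $1,388.92

COGS = $1,669.93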